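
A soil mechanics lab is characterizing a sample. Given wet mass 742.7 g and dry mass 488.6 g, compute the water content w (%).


Using w = (m_wet - m_dry) / m_dry * 100
m_wet - m_dry = 742.7 - 488.6 = 254.1 g
w = 254.1 / 488.6 * 100
w = 52.01 %


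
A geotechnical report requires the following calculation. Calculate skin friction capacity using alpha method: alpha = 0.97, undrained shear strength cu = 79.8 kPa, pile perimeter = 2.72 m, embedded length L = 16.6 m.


Using Qs = alpha * cu * perimeter * L
Qs = 0.97 * 79.8 * 2.72 * 16.6
Qs = 3495.04 kN


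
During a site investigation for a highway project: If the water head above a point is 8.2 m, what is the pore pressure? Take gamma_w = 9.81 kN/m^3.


Using u = gamma_w * h_w
u = 9.81 * 8.2
u = 80.44 kPa


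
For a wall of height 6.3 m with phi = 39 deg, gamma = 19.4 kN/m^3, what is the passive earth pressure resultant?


Compute passive earth pressure coefficient:
Kp = tan^2(45 + phi/2) = tan^2(64.5) = 4.395495
Compute passive force:
Pp = 0.5 * Kp * gamma * H^2
Pp = 0.5 * 4.395495 * 19.4 * 6.3^2
Pp = 1692.23 kN/m


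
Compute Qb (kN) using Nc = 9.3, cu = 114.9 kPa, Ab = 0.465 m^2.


Using Qb = Nc * cu * Ab
Qb = 9.3 * 114.9 * 0.465
Qb = 496.89 kN


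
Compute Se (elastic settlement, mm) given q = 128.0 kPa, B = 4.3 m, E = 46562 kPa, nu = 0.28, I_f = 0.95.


Using Se = q * B * (1 - nu^2) * I_f / E
1 - nu^2 = 1 - 0.28^2 = 0.9216
Se = 128.0 * 4.3 * 0.9216 * 0.95 / 46562
Se = 0.010349 m
Convert to mm: Se = 0.010349 * 1000 = 10.349 mm


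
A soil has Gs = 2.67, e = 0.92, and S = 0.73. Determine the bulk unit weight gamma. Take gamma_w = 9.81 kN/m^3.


Result: 17.073 kN/m^3

Derivation:
Using gamma = gamma_w * (Gs + S*e) / (1 + e)
Numerator: Gs + S*e = 2.67 + 0.73*0.92 = 3.3416
Denominator: 1 + e = 1 + 0.92 = 1.92
gamma = 9.81 * 3.3416 / 1.92
gamma = 17.073 kN/m^3


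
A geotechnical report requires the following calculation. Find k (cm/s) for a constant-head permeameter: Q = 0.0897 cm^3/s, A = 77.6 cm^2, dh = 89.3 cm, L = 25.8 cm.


Compute hydraulic gradient:
i = dh / L = 89.3 / 25.8 = 3.46124
Then apply Darcy's law:
k = Q / (A * i)
k = 0.0897 / (77.6 * 3.46124)
k = 0.0897 / 268.592
k = 0.000334 cm/s


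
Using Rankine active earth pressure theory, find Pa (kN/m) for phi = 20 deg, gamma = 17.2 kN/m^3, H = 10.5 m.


Compute active earth pressure coefficient:
Ka = tan^2(45 - phi/2) = tan^2(35.0) = 0.490291
Compute active force:
Pa = 0.5 * Ka * gamma * H^2
Pa = 0.5 * 0.490291 * 17.2 * 10.5^2
Pa = 464.87 kN/m


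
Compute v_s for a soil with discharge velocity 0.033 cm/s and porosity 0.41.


Using v_s = v_d / n
v_s = 0.033 / 0.41
v_s = 0.08049 cm/s


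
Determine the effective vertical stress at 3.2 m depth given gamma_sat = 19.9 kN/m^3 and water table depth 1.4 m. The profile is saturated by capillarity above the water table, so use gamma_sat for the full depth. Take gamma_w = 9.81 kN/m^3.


Total stress = gamma_sat * depth
sigma = 19.9 * 3.2 = 63.68 kPa
Pore water pressure u = gamma_w * (depth - d_wt)
u = 9.81 * (3.2 - 1.4) = 17.658 kPa
Effective stress = sigma - u
sigma' = 63.68 - 17.658 = 46.02 kPa


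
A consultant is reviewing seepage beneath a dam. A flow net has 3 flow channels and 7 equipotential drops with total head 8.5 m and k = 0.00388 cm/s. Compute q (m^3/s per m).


Result: 0.0001413 m^3/s per m

Derivation:
Convert k to m/s for unit consistency with H:
k = 0.00388 cm/s = 0.00388 / 100 m/s = 3.88e-05 m/s
Using q = k * H * Nf / Nd
Nf / Nd = 3 / 7 = 0.4286
q = 3.88e-05 * 8.5 * 0.4286
q = 0.0001413 m^3/s per m


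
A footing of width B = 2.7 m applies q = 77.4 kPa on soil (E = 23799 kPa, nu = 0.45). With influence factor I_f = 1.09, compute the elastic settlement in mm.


Result: 7.633 mm

Derivation:
Using Se = q * B * (1 - nu^2) * I_f / E
1 - nu^2 = 1 - 0.45^2 = 0.7975
Se = 77.4 * 2.7 * 0.7975 * 1.09 / 23799
Se = 0.007633 m
Convert to mm: Se = 0.007633 * 1000 = 7.633 mm


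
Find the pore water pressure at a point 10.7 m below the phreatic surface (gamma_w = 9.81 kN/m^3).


Result: 104.97 kPa

Derivation:
Using u = gamma_w * h_w
u = 9.81 * 10.7
u = 104.97 kPa


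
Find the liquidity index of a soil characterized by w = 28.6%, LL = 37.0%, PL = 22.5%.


First compute the plasticity index:
PI = LL - PL = 37.0 - 22.5 = 14.5
Then compute the liquidity index:
LI = (w - PL) / PI
LI = (28.6 - 22.5) / 14.5
LI = 0.421


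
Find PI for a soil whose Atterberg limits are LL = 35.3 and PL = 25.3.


Using PI = LL - PL
PI = 35.3 - 25.3
PI = 10.0


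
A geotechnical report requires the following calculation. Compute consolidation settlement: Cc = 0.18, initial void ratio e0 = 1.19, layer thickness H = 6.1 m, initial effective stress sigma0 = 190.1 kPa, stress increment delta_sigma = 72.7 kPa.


Result: 0.0705 m

Derivation:
Using Sc = Cc * H / (1 + e0) * log10((sigma0 + delta_sigma) / sigma0)
Stress ratio = (190.1 + 72.7) / 190.1 = 1.38243
log10(1.38243) = 0.140643
Cc * H / (1 + e0) = 0.18 * 6.1 / (1 + 1.19) = 0.50137
Sc = 0.50137 * 0.140643
Sc = 0.0705 m


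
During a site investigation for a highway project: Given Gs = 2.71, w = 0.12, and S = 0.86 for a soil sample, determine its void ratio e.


Result: 0.3781

Derivation:
Using the relation e = Gs * w / S
e = 2.71 * 0.12 / 0.86
e = 0.3781


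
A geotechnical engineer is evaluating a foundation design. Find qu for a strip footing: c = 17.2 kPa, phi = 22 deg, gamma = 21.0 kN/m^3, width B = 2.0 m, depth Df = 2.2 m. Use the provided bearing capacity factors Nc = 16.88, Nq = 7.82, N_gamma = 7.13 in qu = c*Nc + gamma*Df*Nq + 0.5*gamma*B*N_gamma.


Compute qu = c*Nc + gamma*Df*Nq + 0.5*gamma*B*N_gamma
Term 1: 17.2 * 16.88 = 290.336
Term 2: 21.0 * 2.2 * 7.82 = 361.284
Term 3: 0.5 * 21.0 * 2.0 * 7.13 = 149.73
qu = 290.336 + 361.284 + 149.73
qu = 801.35 kPa


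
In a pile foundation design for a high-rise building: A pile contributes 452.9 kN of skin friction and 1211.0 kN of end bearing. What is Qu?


Using Qu = Qf + Qb
Qu = 452.9 + 1211.0
Qu = 1663.9 kN


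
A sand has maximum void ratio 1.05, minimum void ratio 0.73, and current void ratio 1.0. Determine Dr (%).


Using Dr = (e_max - e) / (e_max - e_min) * 100
e_max - e = 1.05 - 1.0 = 0.05
e_max - e_min = 1.05 - 0.73 = 0.32
Dr = 0.05 / 0.32 * 100
Dr = 15.63 %


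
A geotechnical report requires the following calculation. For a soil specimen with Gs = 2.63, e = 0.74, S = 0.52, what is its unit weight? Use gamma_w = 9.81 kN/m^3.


Using gamma = gamma_w * (Gs + S*e) / (1 + e)
Numerator: Gs + S*e = 2.63 + 0.52*0.74 = 3.0148
Denominator: 1 + e = 1 + 0.74 = 1.74
gamma = 9.81 * 3.0148 / 1.74
gamma = 16.997 kN/m^3


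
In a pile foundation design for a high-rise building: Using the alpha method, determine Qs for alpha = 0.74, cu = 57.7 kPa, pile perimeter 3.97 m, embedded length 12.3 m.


Using Qs = alpha * cu * perimeter * L
Qs = 0.74 * 57.7 * 3.97 * 12.3
Qs = 2084.99 kN


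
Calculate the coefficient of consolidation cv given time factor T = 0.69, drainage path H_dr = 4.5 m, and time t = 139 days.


Using cv = T * H_dr^2 / t
H_dr^2 = 4.5^2 = 20.25
cv = 0.69 * 20.25 / 139
cv = 0.10052 m^2/day


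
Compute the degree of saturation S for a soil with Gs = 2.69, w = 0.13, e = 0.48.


Using S = Gs * w / e
S = 2.69 * 0.13 / 0.48
S = 0.7285


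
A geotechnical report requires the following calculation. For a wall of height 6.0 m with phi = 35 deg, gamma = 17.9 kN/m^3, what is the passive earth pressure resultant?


Compute passive earth pressure coefficient:
Kp = tan^2(45 + phi/2) = tan^2(62.5) = 3.690172
Compute passive force:
Pp = 0.5 * Kp * gamma * H^2
Pp = 0.5 * 3.690172 * 17.9 * 6.0^2
Pp = 1188.97 kN/m


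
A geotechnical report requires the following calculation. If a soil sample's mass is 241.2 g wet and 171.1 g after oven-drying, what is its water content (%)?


Result: 40.97 %

Derivation:
Using w = (m_wet - m_dry) / m_dry * 100
m_wet - m_dry = 241.2 - 171.1 = 70.1 g
w = 70.1 / 171.1 * 100
w = 40.97 %


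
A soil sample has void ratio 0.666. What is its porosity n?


Result: 0.3998

Derivation:
Using the relation n = e / (1 + e)
n = 0.666 / (1 + 0.666)
n = 0.666 / 1.666
n = 0.3998


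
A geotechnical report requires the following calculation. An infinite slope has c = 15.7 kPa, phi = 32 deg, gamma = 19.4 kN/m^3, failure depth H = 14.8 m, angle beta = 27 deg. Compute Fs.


Using Fs = c / (gamma*H*sin(beta)*cos(beta)) + tan(phi)/tan(beta)
Cohesion contribution = 15.7 / (19.4*14.8*sin(27)*cos(27))
Cohesion contribution = 0.135179
Friction contribution = tan(32)/tan(27) = 1.22638
Fs = 0.135179 + 1.22638
Fs = 1.362


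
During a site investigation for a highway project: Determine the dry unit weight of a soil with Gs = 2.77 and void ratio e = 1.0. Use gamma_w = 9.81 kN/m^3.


Using gamma_d = Gs * gamma_w / (1 + e)
gamma_d = 2.77 * 9.81 / (1 + 1.0)
gamma_d = 2.77 * 9.81 / 2.0
gamma_d = 13.587 kN/m^3


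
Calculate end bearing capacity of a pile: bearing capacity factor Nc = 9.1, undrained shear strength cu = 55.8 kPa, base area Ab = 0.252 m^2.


Result: 127.96 kN

Derivation:
Using Qb = Nc * cu * Ab
Qb = 9.1 * 55.8 * 0.252
Qb = 127.96 kN


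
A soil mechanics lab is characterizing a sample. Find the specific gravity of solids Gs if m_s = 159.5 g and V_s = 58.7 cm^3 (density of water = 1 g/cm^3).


Result: 2.717

Derivation:
Using Gs = m_s / (V_s * rho_w)
Since rho_w = 1 g/cm^3:
Gs = 159.5 / 58.7
Gs = 2.717


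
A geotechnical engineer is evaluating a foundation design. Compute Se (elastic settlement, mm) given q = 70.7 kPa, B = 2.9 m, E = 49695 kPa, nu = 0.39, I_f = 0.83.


Using Se = q * B * (1 - nu^2) * I_f / E
1 - nu^2 = 1 - 0.39^2 = 0.8479
Se = 70.7 * 2.9 * 0.8479 * 0.83 / 49695
Se = 0.002904 m
Convert to mm: Se = 0.002904 * 1000 = 2.904 mm


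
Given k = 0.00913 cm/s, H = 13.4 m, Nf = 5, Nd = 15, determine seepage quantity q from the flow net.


Result: 0.0004078 m^3/s per m

Derivation:
Convert k to m/s for unit consistency with H:
k = 0.00913 cm/s = 0.00913 / 100 m/s = 9.13e-05 m/s
Using q = k * H * Nf / Nd
Nf / Nd = 5 / 15 = 0.3333
q = 9.13e-05 * 13.4 * 0.3333
q = 0.0004078 m^3/s per m


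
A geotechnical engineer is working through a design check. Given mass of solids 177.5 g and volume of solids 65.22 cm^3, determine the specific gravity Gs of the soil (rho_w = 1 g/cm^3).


Using Gs = m_s / (V_s * rho_w)
Since rho_w = 1 g/cm^3:
Gs = 177.5 / 65.22
Gs = 2.722


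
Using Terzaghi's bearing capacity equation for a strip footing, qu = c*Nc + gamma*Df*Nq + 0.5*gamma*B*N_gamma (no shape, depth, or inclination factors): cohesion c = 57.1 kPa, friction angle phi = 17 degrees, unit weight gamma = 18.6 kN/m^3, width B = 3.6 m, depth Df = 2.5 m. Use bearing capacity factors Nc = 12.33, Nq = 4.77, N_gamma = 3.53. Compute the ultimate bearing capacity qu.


Compute qu = c*Nc + gamma*Df*Nq + 0.5*gamma*B*N_gamma
Term 1: 57.1 * 12.33 = 704.043
Term 2: 18.6 * 2.5 * 4.77 = 221.805
Term 3: 0.5 * 18.6 * 3.6 * 3.53 = 118.1844
qu = 704.043 + 221.805 + 118.1844
qu = 1044.03 kPa


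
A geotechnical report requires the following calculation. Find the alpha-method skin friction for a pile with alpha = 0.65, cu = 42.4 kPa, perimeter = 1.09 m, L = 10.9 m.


Result: 327.44 kN

Derivation:
Using Qs = alpha * cu * perimeter * L
Qs = 0.65 * 42.4 * 1.09 * 10.9
Qs = 327.44 kN


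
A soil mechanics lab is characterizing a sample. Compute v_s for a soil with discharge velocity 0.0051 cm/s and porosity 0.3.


Using v_s = v_d / n
v_s = 0.0051 / 0.3
v_s = 0.017 cm/s


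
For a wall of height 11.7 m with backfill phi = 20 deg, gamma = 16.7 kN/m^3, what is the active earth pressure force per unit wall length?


Result: 560.42 kN/m

Derivation:
Compute active earth pressure coefficient:
Ka = tan^2(45 - phi/2) = tan^2(35.0) = 0.490291
Compute active force:
Pa = 0.5 * Ka * gamma * H^2
Pa = 0.5 * 0.490291 * 16.7 * 11.7^2
Pa = 560.42 kN/m


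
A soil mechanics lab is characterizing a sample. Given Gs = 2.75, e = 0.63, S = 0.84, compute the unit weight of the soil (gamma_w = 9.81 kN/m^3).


Using gamma = gamma_w * (Gs + S*e) / (1 + e)
Numerator: Gs + S*e = 2.75 + 0.84*0.63 = 3.2792
Denominator: 1 + e = 1 + 0.63 = 1.63
gamma = 9.81 * 3.2792 / 1.63
gamma = 19.736 kN/m^3


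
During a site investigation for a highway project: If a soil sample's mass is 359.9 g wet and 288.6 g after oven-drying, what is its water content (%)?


Result: 24.71 %

Derivation:
Using w = (m_wet - m_dry) / m_dry * 100
m_wet - m_dry = 359.9 - 288.6 = 71.3 g
w = 71.3 / 288.6 * 100
w = 24.71 %


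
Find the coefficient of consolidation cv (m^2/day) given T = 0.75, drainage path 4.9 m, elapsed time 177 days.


Using cv = T * H_dr^2 / t
H_dr^2 = 4.9^2 = 24.01
cv = 0.75 * 24.01 / 177
cv = 0.10174 m^2/day


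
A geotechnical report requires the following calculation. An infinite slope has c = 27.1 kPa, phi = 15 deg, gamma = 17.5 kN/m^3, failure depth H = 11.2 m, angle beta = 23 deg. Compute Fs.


Using Fs = c / (gamma*H*sin(beta)*cos(beta)) + tan(phi)/tan(beta)
Cohesion contribution = 27.1 / (17.5*11.2*sin(23)*cos(23))
Cohesion contribution = 0.384423
Friction contribution = tan(15)/tan(23) = 0.631249
Fs = 0.384423 + 0.631249
Fs = 1.016


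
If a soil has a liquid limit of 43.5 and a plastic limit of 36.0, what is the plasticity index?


Using PI = LL - PL
PI = 43.5 - 36.0
PI = 7.5


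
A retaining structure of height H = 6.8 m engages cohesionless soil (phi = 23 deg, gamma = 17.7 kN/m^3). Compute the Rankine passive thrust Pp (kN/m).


Result: 934.1 kN/m

Derivation:
Compute passive earth pressure coefficient:
Kp = tan^2(45 + phi/2) = tan^2(56.5) = 2.282623
Compute passive force:
Pp = 0.5 * Kp * gamma * H^2
Pp = 0.5 * 2.282623 * 17.7 * 6.8^2
Pp = 934.1 kN/m


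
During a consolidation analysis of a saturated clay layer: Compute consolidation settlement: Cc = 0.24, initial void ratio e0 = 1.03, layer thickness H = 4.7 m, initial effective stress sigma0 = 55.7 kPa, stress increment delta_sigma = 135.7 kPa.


Result: 0.2979 m

Derivation:
Using Sc = Cc * H / (1 + e0) * log10((sigma0 + delta_sigma) / sigma0)
Stress ratio = (55.7 + 135.7) / 55.7 = 3.43627
log10(3.43627) = 0.536087
Cc * H / (1 + e0) = 0.24 * 4.7 / (1 + 1.03) = 0.555665
Sc = 0.555665 * 0.536087
Sc = 0.2979 m


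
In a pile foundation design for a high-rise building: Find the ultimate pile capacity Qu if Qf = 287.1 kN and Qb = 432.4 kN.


Using Qu = Qf + Qb
Qu = 287.1 + 432.4
Qu = 719.5 kN


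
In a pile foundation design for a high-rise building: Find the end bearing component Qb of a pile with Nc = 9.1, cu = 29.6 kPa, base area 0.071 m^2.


Using Qb = Nc * cu * Ab
Qb = 9.1 * 29.6 * 0.071
Qb = 19.12 kN


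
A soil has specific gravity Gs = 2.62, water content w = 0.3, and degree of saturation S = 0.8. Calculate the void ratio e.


Using the relation e = Gs * w / S
e = 2.62 * 0.3 / 0.8
e = 0.9825


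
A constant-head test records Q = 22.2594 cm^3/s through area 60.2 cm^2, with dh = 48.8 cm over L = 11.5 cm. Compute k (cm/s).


Compute hydraulic gradient:
i = dh / L = 48.8 / 11.5 = 4.24348
Then apply Darcy's law:
k = Q / (A * i)
k = 22.2594 / (60.2 * 4.24348)
k = 22.2594 / 255.457
k = 0.087135 cm/s


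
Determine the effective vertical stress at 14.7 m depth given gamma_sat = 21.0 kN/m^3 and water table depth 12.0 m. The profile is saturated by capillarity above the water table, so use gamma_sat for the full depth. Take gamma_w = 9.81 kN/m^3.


Total stress = gamma_sat * depth
sigma = 21.0 * 14.7 = 308.7 kPa
Pore water pressure u = gamma_w * (depth - d_wt)
u = 9.81 * (14.7 - 12.0) = 26.487 kPa
Effective stress = sigma - u
sigma' = 308.7 - 26.487 = 282.21 kPa


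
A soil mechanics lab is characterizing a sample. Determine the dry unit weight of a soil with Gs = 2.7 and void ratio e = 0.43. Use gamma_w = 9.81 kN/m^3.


Result: 18.522 kN/m^3

Derivation:
Using gamma_d = Gs * gamma_w / (1 + e)
gamma_d = 2.7 * 9.81 / (1 + 0.43)
gamma_d = 2.7 * 9.81 / 1.43
gamma_d = 18.522 kN/m^3


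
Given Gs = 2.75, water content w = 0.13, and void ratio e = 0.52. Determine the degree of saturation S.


Using S = Gs * w / e
S = 2.75 * 0.13 / 0.52
S = 0.6875


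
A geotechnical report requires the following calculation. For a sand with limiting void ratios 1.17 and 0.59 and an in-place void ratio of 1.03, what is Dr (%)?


Using Dr = (e_max - e) / (e_max - e_min) * 100
e_max - e = 1.17 - 1.03 = 0.14
e_max - e_min = 1.17 - 0.59 = 0.58
Dr = 0.14 / 0.58 * 100
Dr = 24.14 %


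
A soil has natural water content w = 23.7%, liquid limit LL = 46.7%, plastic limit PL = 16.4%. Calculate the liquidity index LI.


First compute the plasticity index:
PI = LL - PL = 46.7 - 16.4 = 30.3
Then compute the liquidity index:
LI = (w - PL) / PI
LI = (23.7 - 16.4) / 30.3
LI = 0.241


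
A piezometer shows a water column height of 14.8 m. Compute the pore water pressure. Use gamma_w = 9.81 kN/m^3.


Using u = gamma_w * h_w
u = 9.81 * 14.8
u = 145.19 kPa


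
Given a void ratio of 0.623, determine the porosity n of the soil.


Using the relation n = e / (1 + e)
n = 0.623 / (1 + 0.623)
n = 0.623 / 1.623
n = 0.3839


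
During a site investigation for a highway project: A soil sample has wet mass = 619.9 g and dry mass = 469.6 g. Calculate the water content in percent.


Using w = (m_wet - m_dry) / m_dry * 100
m_wet - m_dry = 619.9 - 469.6 = 150.3 g
w = 150.3 / 469.6 * 100
w = 32.01 %


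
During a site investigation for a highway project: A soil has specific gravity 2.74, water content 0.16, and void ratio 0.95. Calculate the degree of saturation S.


Result: 0.4615

Derivation:
Using S = Gs * w / e
S = 2.74 * 0.16 / 0.95
S = 0.4615


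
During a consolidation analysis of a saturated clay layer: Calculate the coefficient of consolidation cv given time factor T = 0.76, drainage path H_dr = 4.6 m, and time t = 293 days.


Using cv = T * H_dr^2 / t
H_dr^2 = 4.6^2 = 21.16
cv = 0.76 * 21.16 / 293
cv = 0.05489 m^2/day


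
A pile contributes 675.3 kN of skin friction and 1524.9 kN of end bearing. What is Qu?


Using Qu = Qf + Qb
Qu = 675.3 + 1524.9
Qu = 2200.2 kN


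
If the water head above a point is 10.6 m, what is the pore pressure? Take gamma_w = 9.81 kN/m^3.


Using u = gamma_w * h_w
u = 9.81 * 10.6
u = 103.99 kPa


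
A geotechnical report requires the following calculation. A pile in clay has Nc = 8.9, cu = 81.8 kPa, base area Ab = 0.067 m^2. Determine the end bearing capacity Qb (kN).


Using Qb = Nc * cu * Ab
Qb = 8.9 * 81.8 * 0.067
Qb = 48.78 kN


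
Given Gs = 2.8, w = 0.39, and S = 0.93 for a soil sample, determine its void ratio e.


Using the relation e = Gs * w / S
e = 2.8 * 0.39 / 0.93
e = 1.1742


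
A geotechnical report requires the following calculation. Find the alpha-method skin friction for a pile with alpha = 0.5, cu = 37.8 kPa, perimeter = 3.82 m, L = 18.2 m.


Using Qs = alpha * cu * perimeter * L
Qs = 0.5 * 37.8 * 3.82 * 18.2
Qs = 1314.0 kN


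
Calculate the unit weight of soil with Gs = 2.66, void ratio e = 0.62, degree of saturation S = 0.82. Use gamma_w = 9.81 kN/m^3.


Using gamma = gamma_w * (Gs + S*e) / (1 + e)
Numerator: Gs + S*e = 2.66 + 0.82*0.62 = 3.1684
Denominator: 1 + e = 1 + 0.62 = 1.62
gamma = 9.81 * 3.1684 / 1.62
gamma = 19.186 kN/m^3


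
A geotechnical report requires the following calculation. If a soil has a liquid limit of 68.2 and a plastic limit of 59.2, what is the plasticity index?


Result: 9.0

Derivation:
Using PI = LL - PL
PI = 68.2 - 59.2
PI = 9.0


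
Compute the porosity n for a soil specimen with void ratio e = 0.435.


Using the relation n = e / (1 + e)
n = 0.435 / (1 + 0.435)
n = 0.435 / 1.435
n = 0.3031


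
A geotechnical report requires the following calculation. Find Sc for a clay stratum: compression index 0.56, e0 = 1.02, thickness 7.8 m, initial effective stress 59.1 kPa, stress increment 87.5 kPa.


Using Sc = Cc * H / (1 + e0) * log10((sigma0 + delta_sigma) / sigma0)
Stress ratio = (59.1 + 87.5) / 59.1 = 2.48054
log10(2.48054) = 0.394546
Cc * H / (1 + e0) = 0.56 * 7.8 / (1 + 1.02) = 2.16238
Sc = 2.16238 * 0.394546
Sc = 0.8532 m


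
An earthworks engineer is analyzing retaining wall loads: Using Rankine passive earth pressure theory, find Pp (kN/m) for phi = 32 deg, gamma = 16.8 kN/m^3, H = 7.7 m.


Result: 1620.9 kN/m

Derivation:
Compute passive earth pressure coefficient:
Kp = tan^2(45 + phi/2) = tan^2(61.0) = 3.254588
Compute passive force:
Pp = 0.5 * Kp * gamma * H^2
Pp = 0.5 * 3.254588 * 16.8 * 7.7^2
Pp = 1620.9 kN/m


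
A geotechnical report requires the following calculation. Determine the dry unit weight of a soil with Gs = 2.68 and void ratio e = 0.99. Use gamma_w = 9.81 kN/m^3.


Using gamma_d = Gs * gamma_w / (1 + e)
gamma_d = 2.68 * 9.81 / (1 + 0.99)
gamma_d = 2.68 * 9.81 / 1.99
gamma_d = 13.211 kN/m^3


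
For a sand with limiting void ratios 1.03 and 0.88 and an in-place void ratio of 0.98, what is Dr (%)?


Result: 33.33 %

Derivation:
Using Dr = (e_max - e) / (e_max - e_min) * 100
e_max - e = 1.03 - 0.98 = 0.05
e_max - e_min = 1.03 - 0.88 = 0.15
Dr = 0.05 / 0.15 * 100
Dr = 33.33 %


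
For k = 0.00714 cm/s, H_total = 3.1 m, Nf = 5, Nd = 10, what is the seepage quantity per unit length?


Convert k to m/s for unit consistency with H:
k = 0.00714 cm/s = 0.00714 / 100 m/s = 7.14e-05 m/s
Using q = k * H * Nf / Nd
Nf / Nd = 5 / 10 = 0.5
q = 7.14e-05 * 3.1 * 0.5
q = 0.0001107 m^3/s per m


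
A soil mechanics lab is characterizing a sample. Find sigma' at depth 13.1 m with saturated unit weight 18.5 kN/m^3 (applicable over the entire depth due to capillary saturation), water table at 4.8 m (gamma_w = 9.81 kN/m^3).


Result: 160.93 kPa

Derivation:
Total stress = gamma_sat * depth
sigma = 18.5 * 13.1 = 242.35 kPa
Pore water pressure u = gamma_w * (depth - d_wt)
u = 9.81 * (13.1 - 4.8) = 81.423 kPa
Effective stress = sigma - u
sigma' = 242.35 - 81.423 = 160.93 kPa


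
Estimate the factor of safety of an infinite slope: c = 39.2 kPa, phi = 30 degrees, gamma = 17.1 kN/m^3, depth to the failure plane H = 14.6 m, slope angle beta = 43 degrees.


Using Fs = c / (gamma*H*sin(beta)*cos(beta)) + tan(phi)/tan(beta)
Cohesion contribution = 39.2 / (17.1*14.6*sin(43)*cos(43))
Cohesion contribution = 0.314794
Friction contribution = tan(30)/tan(43) = 0.619132
Fs = 0.314794 + 0.619132
Fs = 0.934


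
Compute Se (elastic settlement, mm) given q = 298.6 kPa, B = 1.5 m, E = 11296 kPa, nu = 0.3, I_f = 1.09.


Result: 39.33 mm

Derivation:
Using Se = q * B * (1 - nu^2) * I_f / E
1 - nu^2 = 1 - 0.3^2 = 0.91
Se = 298.6 * 1.5 * 0.91 * 1.09 / 11296
Se = 0.039330 m
Convert to mm: Se = 0.039330 * 1000 = 39.33 mm


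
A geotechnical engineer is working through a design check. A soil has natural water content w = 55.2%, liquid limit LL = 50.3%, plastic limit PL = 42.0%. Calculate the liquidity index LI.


First compute the plasticity index:
PI = LL - PL = 50.3 - 42.0 = 8.3
Then compute the liquidity index:
LI = (w - PL) / PI
LI = (55.2 - 42.0) / 8.3
LI = 1.59


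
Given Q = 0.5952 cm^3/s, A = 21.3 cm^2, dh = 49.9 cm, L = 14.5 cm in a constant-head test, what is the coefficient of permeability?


Compute hydraulic gradient:
i = dh / L = 49.9 / 14.5 = 3.44138
Then apply Darcy's law:
k = Q / (A * i)
k = 0.5952 / (21.3 * 3.44138)
k = 0.5952 / 73.3014
k = 0.00812 cm/s


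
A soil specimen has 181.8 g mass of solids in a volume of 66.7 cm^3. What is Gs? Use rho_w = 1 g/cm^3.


Using Gs = m_s / (V_s * rho_w)
Since rho_w = 1 g/cm^3:
Gs = 181.8 / 66.7
Gs = 2.726


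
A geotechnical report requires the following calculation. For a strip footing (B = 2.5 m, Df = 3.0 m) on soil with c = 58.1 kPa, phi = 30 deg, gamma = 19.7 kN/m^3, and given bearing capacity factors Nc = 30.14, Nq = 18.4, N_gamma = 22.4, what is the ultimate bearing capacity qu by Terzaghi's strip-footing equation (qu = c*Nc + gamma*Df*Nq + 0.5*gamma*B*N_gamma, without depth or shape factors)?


Result: 3390.17 kPa

Derivation:
Compute qu = c*Nc + gamma*Df*Nq + 0.5*gamma*B*N_gamma
Term 1: 58.1 * 30.14 = 1751.134
Term 2: 19.7 * 3.0 * 18.4 = 1087.44
Term 3: 0.5 * 19.7 * 2.5 * 22.4 = 551.6
qu = 1751.134 + 1087.44 + 551.6
qu = 3390.17 kPa


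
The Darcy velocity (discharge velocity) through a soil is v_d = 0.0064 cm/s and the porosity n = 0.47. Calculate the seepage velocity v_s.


Using v_s = v_d / n
v_s = 0.0064 / 0.47
v_s = 0.01362 cm/s


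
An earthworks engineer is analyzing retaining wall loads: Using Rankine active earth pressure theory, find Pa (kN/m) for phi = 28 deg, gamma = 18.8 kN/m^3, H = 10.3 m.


Result: 360.04 kN/m

Derivation:
Compute active earth pressure coefficient:
Ka = tan^2(45 - phi/2) = tan^2(31.0) = 0.361033
Compute active force:
Pa = 0.5 * Ka * gamma * H^2
Pa = 0.5 * 0.361033 * 18.8 * 10.3^2
Pa = 360.04 kN/m


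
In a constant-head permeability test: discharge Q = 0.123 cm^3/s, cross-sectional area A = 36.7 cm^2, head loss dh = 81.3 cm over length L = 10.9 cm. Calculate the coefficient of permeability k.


Result: 0.000449 cm/s

Derivation:
Compute hydraulic gradient:
i = dh / L = 81.3 / 10.9 = 7.45872
Then apply Darcy's law:
k = Q / (A * i)
k = 0.123 / (36.7 * 7.45872)
k = 0.123 / 273.735
k = 0.000449 cm/s


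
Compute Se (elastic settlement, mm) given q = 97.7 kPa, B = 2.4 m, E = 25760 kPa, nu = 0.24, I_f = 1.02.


Using Se = q * B * (1 - nu^2) * I_f / E
1 - nu^2 = 1 - 0.24^2 = 0.9424
Se = 97.7 * 2.4 * 0.9424 * 1.02 / 25760
Se = 0.008750 m
Convert to mm: Se = 0.008750 * 1000 = 8.75 mm


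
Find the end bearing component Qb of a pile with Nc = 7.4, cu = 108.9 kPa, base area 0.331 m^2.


Using Qb = Nc * cu * Ab
Qb = 7.4 * 108.9 * 0.331
Qb = 266.74 kN


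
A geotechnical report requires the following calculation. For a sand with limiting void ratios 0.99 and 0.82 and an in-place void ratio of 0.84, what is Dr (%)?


Using Dr = (e_max - e) / (e_max - e_min) * 100
e_max - e = 0.99 - 0.84 = 0.15
e_max - e_min = 0.99 - 0.82 = 0.17
Dr = 0.15 / 0.17 * 100
Dr = 88.24 %


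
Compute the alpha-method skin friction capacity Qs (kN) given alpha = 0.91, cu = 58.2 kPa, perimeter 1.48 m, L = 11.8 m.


Result: 924.93 kN

Derivation:
Using Qs = alpha * cu * perimeter * L
Qs = 0.91 * 58.2 * 1.48 * 11.8
Qs = 924.93 kN


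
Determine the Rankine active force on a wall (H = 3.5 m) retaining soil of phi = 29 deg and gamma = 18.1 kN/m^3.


Compute active earth pressure coefficient:
Ka = tan^2(45 - phi/2) = tan^2(30.5) = 0.346974
Compute active force:
Pa = 0.5 * Ka * gamma * H^2
Pa = 0.5 * 0.346974 * 18.1 * 3.5^2
Pa = 38.47 kN/m


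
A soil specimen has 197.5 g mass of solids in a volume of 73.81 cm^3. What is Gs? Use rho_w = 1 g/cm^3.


Using Gs = m_s / (V_s * rho_w)
Since rho_w = 1 g/cm^3:
Gs = 197.5 / 73.81
Gs = 2.676


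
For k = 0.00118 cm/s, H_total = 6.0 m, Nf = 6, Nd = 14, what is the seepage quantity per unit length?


Convert k to m/s for unit consistency with H:
k = 0.00118 cm/s = 0.00118 / 100 m/s = 1.18e-05 m/s
Using q = k * H * Nf / Nd
Nf / Nd = 6 / 14 = 0.4286
q = 1.18e-05 * 6.0 * 0.4286
q = 3.034e-05 m^3/s per m


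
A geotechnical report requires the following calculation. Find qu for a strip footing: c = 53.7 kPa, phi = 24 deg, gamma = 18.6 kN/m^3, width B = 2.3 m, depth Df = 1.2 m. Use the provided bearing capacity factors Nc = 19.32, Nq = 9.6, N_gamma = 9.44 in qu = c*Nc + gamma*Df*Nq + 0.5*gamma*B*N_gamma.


Compute qu = c*Nc + gamma*Df*Nq + 0.5*gamma*B*N_gamma
Term 1: 53.7 * 19.32 = 1037.484
Term 2: 18.6 * 1.2 * 9.6 = 214.272
Term 3: 0.5 * 18.6 * 2.3 * 9.44 = 201.9216
qu = 1037.484 + 214.272 + 201.9216
qu = 1453.68 kPa


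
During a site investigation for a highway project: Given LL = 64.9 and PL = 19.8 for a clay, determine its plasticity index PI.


Using PI = LL - PL
PI = 64.9 - 19.8
PI = 45.1


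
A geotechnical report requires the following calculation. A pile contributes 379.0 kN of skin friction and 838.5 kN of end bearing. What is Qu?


Result: 1217.5 kN

Derivation:
Using Qu = Qf + Qb
Qu = 379.0 + 838.5
Qu = 1217.5 kN


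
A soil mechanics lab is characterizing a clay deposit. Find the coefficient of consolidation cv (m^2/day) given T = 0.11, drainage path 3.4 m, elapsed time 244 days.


Using cv = T * H_dr^2 / t
H_dr^2 = 3.4^2 = 11.56
cv = 0.11 * 11.56 / 244
cv = 0.00521 m^2/day


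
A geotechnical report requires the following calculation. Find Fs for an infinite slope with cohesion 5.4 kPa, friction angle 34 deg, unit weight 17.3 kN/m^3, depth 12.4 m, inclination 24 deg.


Using Fs = c / (gamma*H*sin(beta)*cos(beta)) + tan(phi)/tan(beta)
Cohesion contribution = 5.4 / (17.3*12.4*sin(24)*cos(24))
Cohesion contribution = 0.0677458
Friction contribution = tan(34)/tan(24) = 1.51497
Fs = 0.0677458 + 1.51497
Fs = 1.583


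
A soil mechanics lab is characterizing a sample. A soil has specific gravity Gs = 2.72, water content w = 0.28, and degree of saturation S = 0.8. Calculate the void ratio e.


Using the relation e = Gs * w / S
e = 2.72 * 0.28 / 0.8
e = 0.952


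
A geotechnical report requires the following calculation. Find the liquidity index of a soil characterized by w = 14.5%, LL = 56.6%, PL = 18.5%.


First compute the plasticity index:
PI = LL - PL = 56.6 - 18.5 = 38.1
Then compute the liquidity index:
LI = (w - PL) / PI
LI = (14.5 - 18.5) / 38.1
LI = -0.105


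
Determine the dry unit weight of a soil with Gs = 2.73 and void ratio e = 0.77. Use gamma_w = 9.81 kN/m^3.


Result: 15.131 kN/m^3

Derivation:
Using gamma_d = Gs * gamma_w / (1 + e)
gamma_d = 2.73 * 9.81 / (1 + 0.77)
gamma_d = 2.73 * 9.81 / 1.77
gamma_d = 15.131 kN/m^3


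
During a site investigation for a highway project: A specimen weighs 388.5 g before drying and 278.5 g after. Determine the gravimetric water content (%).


Using w = (m_wet - m_dry) / m_dry * 100
m_wet - m_dry = 388.5 - 278.5 = 110.0 g
w = 110.0 / 278.5 * 100
w = 39.5 %


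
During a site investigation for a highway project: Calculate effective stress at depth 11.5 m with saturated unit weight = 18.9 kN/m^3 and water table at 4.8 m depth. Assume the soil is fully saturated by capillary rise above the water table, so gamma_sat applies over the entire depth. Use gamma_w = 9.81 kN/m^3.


Total stress = gamma_sat * depth
sigma = 18.9 * 11.5 = 217.35 kPa
Pore water pressure u = gamma_w * (depth - d_wt)
u = 9.81 * (11.5 - 4.8) = 65.727 kPa
Effective stress = sigma - u
sigma' = 217.35 - 65.727 = 151.62 kPa


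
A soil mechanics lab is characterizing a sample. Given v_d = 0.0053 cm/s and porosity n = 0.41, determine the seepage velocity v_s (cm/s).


Using v_s = v_d / n
v_s = 0.0053 / 0.41
v_s = 0.01293 cm/s


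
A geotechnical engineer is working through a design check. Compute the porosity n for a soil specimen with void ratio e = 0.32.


Result: 0.2424

Derivation:
Using the relation n = e / (1 + e)
n = 0.32 / (1 + 0.32)
n = 0.32 / 1.32
n = 0.2424


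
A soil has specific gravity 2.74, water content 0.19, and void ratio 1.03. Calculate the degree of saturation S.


Result: 0.5054

Derivation:
Using S = Gs * w / e
S = 2.74 * 0.19 / 1.03
S = 0.5054


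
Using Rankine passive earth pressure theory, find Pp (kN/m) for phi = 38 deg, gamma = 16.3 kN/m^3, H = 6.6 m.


Compute passive earth pressure coefficient:
Kp = tan^2(45 + phi/2) = tan^2(64.0) = 4.203746
Compute passive force:
Pp = 0.5 * Kp * gamma * H^2
Pp = 0.5 * 4.203746 * 16.3 * 6.6^2
Pp = 1492.39 kN/m


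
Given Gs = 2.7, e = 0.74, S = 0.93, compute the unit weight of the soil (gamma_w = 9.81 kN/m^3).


Using gamma = gamma_w * (Gs + S*e) / (1 + e)
Numerator: Gs + S*e = 2.7 + 0.93*0.74 = 3.3882
Denominator: 1 + e = 1 + 0.74 = 1.74
gamma = 9.81 * 3.3882 / 1.74
gamma = 19.102 kN/m^3


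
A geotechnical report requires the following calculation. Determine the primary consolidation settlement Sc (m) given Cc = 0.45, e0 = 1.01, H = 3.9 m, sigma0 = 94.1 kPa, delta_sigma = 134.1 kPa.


Using Sc = Cc * H / (1 + e0) * log10((sigma0 + delta_sigma) / sigma0)
Stress ratio = (94.1 + 134.1) / 94.1 = 2.42508
log10(2.42508) = 0.384726
Cc * H / (1 + e0) = 0.45 * 3.9 / (1 + 1.01) = 0.873134
Sc = 0.873134 * 0.384726
Sc = 0.3359 m


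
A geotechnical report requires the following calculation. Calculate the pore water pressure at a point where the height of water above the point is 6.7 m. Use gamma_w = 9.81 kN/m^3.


Result: 65.73 kPa

Derivation:
Using u = gamma_w * h_w
u = 9.81 * 6.7
u = 65.73 kPa


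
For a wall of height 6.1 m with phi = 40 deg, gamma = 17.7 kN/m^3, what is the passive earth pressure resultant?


Result: 1514.46 kN/m

Derivation:
Compute passive earth pressure coefficient:
Kp = tan^2(45 + phi/2) = tan^2(65.0) = 4.59891
Compute passive force:
Pp = 0.5 * Kp * gamma * H^2
Pp = 0.5 * 4.59891 * 17.7 * 6.1^2
Pp = 1514.46 kN/m


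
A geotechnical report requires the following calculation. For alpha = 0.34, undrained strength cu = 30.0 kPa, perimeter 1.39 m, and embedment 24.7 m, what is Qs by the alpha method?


Using Qs = alpha * cu * perimeter * L
Qs = 0.34 * 30.0 * 1.39 * 24.7
Qs = 350.2 kN


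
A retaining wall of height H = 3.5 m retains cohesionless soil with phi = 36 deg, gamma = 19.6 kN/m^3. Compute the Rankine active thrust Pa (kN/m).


Compute active earth pressure coefficient:
Ka = tan^2(45 - phi/2) = tan^2(27.0) = 0.259616
Compute active force:
Pa = 0.5 * Ka * gamma * H^2
Pa = 0.5 * 0.259616 * 19.6 * 3.5^2
Pa = 31.17 kN/m


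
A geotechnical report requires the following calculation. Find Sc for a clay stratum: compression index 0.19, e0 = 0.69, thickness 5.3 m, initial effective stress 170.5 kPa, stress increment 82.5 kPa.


Result: 0.1021 m

Derivation:
Using Sc = Cc * H / (1 + e0) * log10((sigma0 + delta_sigma) / sigma0)
Stress ratio = (170.5 + 82.5) / 170.5 = 1.48387
log10(1.48387) = 0.171396
Cc * H / (1 + e0) = 0.19 * 5.3 / (1 + 0.69) = 0.595858
Sc = 0.595858 * 0.171396
Sc = 0.1021 m


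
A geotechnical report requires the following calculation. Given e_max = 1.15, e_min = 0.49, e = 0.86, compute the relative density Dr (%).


Using Dr = (e_max - e) / (e_max - e_min) * 100
e_max - e = 1.15 - 0.86 = 0.29
e_max - e_min = 1.15 - 0.49 = 0.66
Dr = 0.29 / 0.66 * 100
Dr = 43.94 %


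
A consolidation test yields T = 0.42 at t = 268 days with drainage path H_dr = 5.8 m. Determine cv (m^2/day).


Using cv = T * H_dr^2 / t
H_dr^2 = 5.8^2 = 33.64
cv = 0.42 * 33.64 / 268
cv = 0.05272 m^2/day


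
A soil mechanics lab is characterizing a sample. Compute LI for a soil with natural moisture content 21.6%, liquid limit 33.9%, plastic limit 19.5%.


Result: 0.146

Derivation:
First compute the plasticity index:
PI = LL - PL = 33.9 - 19.5 = 14.4
Then compute the liquidity index:
LI = (w - PL) / PI
LI = (21.6 - 19.5) / 14.4
LI = 0.146


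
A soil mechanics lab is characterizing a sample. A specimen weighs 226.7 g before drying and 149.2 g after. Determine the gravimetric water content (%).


Result: 51.94 %

Derivation:
Using w = (m_wet - m_dry) / m_dry * 100
m_wet - m_dry = 226.7 - 149.2 = 77.5 g
w = 77.5 / 149.2 * 100
w = 51.94 %


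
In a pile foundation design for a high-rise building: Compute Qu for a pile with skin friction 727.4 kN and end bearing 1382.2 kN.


Using Qu = Qf + Qb
Qu = 727.4 + 1382.2
Qu = 2109.6 kN


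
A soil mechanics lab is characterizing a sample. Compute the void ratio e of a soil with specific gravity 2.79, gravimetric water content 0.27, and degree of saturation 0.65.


Using the relation e = Gs * w / S
e = 2.79 * 0.27 / 0.65
e = 1.1589


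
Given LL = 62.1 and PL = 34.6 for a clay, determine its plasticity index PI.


Result: 27.5

Derivation:
Using PI = LL - PL
PI = 62.1 - 34.6
PI = 27.5


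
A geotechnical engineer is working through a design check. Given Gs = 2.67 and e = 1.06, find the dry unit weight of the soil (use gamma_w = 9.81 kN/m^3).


Using gamma_d = Gs * gamma_w / (1 + e)
gamma_d = 2.67 * 9.81 / (1 + 1.06)
gamma_d = 2.67 * 9.81 / 2.06
gamma_d = 12.715 kN/m^3


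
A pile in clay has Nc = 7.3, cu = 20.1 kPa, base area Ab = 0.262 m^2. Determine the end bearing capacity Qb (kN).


Using Qb = Nc * cu * Ab
Qb = 7.3 * 20.1 * 0.262
Qb = 38.44 kN


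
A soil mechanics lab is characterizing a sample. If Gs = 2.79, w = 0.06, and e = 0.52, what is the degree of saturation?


Result: 0.3219

Derivation:
Using S = Gs * w / e
S = 2.79 * 0.06 / 0.52
S = 0.3219


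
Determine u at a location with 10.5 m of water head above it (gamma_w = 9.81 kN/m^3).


Using u = gamma_w * h_w
u = 9.81 * 10.5
u = 103.01 kPa


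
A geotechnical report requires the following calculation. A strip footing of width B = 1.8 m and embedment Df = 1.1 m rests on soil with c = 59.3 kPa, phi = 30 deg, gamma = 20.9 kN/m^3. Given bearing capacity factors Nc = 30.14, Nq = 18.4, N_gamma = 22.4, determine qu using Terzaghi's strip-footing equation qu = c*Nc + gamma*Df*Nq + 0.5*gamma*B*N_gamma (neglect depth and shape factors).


Result: 2631.66 kPa

Derivation:
Compute qu = c*Nc + gamma*Df*Nq + 0.5*gamma*B*N_gamma
Term 1: 59.3 * 30.14 = 1787.302
Term 2: 20.9 * 1.1 * 18.4 = 423.016
Term 3: 0.5 * 20.9 * 1.8 * 22.4 = 421.344
qu = 1787.302 + 423.016 + 421.344
qu = 2631.66 kPa


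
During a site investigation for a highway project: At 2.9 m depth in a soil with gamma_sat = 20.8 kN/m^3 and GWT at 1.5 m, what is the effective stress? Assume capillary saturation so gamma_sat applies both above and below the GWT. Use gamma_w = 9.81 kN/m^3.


Result: 46.59 kPa

Derivation:
Total stress = gamma_sat * depth
sigma = 20.8 * 2.9 = 60.32 kPa
Pore water pressure u = gamma_w * (depth - d_wt)
u = 9.81 * (2.9 - 1.5) = 13.734 kPa
Effective stress = sigma - u
sigma' = 60.32 - 13.734 = 46.59 kPa


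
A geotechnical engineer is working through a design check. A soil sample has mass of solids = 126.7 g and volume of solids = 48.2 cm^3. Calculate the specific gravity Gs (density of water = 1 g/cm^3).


Using Gs = m_s / (V_s * rho_w)
Since rho_w = 1 g/cm^3:
Gs = 126.7 / 48.2
Gs = 2.629


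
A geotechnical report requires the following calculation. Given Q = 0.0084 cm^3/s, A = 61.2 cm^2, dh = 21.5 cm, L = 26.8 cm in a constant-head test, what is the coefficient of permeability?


Compute hydraulic gradient:
i = dh / L = 21.5 / 26.8 = 0.802239
Then apply Darcy's law:
k = Q / (A * i)
k = 0.0084 / (61.2 * 0.802239)
k = 0.0084 / 49.097
k = 0.000171 cm/s


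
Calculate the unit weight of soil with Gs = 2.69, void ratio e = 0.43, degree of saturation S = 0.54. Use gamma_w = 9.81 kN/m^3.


Using gamma = gamma_w * (Gs + S*e) / (1 + e)
Numerator: Gs + S*e = 2.69 + 0.54*0.43 = 2.9222
Denominator: 1 + e = 1 + 0.43 = 1.43
gamma = 9.81 * 2.9222 / 1.43
gamma = 20.047 kN/m^3


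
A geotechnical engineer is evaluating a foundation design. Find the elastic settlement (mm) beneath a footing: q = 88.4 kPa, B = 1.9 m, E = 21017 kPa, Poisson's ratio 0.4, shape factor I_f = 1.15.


Using Se = q * B * (1 - nu^2) * I_f / E
1 - nu^2 = 1 - 0.4^2 = 0.84
Se = 88.4 * 1.9 * 0.84 * 1.15 / 21017
Se = 0.007720 m
Convert to mm: Se = 0.007720 * 1000 = 7.72 mm


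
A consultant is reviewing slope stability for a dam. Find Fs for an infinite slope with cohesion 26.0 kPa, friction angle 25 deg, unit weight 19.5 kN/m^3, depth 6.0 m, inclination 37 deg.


Result: 1.081

Derivation:
Using Fs = c / (gamma*H*sin(beta)*cos(beta)) + tan(phi)/tan(beta)
Cohesion contribution = 26.0 / (19.5*6.0*sin(37)*cos(37))
Cohesion contribution = 0.462355
Friction contribution = tan(25)/tan(37) = 0.618811
Fs = 0.462355 + 0.618811
Fs = 1.081


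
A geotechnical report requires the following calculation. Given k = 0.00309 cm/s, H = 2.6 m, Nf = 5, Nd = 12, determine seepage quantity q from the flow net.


Result: 3.348e-05 m^3/s per m

Derivation:
Convert k to m/s for unit consistency with H:
k = 0.00309 cm/s = 0.00309 / 100 m/s = 3.09e-05 m/s
Using q = k * H * Nf / Nd
Nf / Nd = 5 / 12 = 0.4167
q = 3.09e-05 * 2.6 * 0.4167
q = 3.348e-05 m^3/s per m
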